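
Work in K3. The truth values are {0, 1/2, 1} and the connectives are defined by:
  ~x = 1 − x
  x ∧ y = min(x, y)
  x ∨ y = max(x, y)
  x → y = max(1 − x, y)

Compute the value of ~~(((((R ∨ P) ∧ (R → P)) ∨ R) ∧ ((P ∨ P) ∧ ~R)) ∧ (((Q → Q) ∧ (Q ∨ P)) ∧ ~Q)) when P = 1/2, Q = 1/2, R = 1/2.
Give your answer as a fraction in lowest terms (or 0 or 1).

R ∨ P = 1/2 ∨ 1/2 = 1/2
R → P = 1/2 → 1/2 = 1/2
(R ∨ P) ∧ (R → P) = 1/2 ∧ 1/2 = 1/2
((R ∨ P) ∧ (R → P)) ∨ R = 1/2 ∨ 1/2 = 1/2
P ∨ P = 1/2 ∨ 1/2 = 1/2
~R = ~1/2 = 1/2
(P ∨ P) ∧ ~R = 1/2 ∧ 1/2 = 1/2
(((R ∨ P) ∧ (R → P)) ∨ R) ∧ ((P ∨ P) ∧ ~R) = 1/2 ∧ 1/2 = 1/2
Q → Q = 1/2 → 1/2 = 1/2
Q ∨ P = 1/2 ∨ 1/2 = 1/2
(Q → Q) ∧ (Q ∨ P) = 1/2 ∧ 1/2 = 1/2
~Q = ~1/2 = 1/2
((Q → Q) ∧ (Q ∨ P)) ∧ ~Q = 1/2 ∧ 1/2 = 1/2
((((R ∨ P) ∧ (R → P)) ∨ R) ∧ ((P ∨ P) ∧ ~R)) ∧ (((Q → Q) ∧ (Q ∨ P)) ∧ ~Q) = 1/2 ∧ 1/2 = 1/2
~(((((R ∨ P) ∧ (R → P)) ∨ R) ∧ ((P ∨ P) ∧ ~R)) ∧ (((Q → Q) ∧ (Q ∨ P)) ∧ ~Q)) = ~1/2 = 1/2
~~(((((R ∨ P) ∧ (R → P)) ∨ R) ∧ ((P ∨ P) ∧ ~R)) ∧ (((Q → Q) ∧ (Q ∨ P)) ∧ ~Q)) = ~1/2 = 1/2

1/2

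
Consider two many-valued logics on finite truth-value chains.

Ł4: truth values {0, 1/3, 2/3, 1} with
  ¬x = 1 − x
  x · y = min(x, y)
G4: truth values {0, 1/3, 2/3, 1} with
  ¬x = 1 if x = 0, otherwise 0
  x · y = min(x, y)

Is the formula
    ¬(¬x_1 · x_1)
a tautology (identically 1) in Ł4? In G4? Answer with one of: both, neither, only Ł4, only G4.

only G4

In Ł4: at x_1 = 1/3 the value is 2/3 — not a tautology.
In G4: every assignment gives 1 — tautology.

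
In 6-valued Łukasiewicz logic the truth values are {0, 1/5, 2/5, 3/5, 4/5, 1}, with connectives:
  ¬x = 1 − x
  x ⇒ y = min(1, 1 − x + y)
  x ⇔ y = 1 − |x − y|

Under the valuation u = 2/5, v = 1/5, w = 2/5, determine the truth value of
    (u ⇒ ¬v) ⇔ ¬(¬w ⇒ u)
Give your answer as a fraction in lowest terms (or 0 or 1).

1/5

¬v = ¬1/5 = 4/5
u ⇒ ¬v = 2/5 ⇒ 4/5 = 1
¬w = ¬2/5 = 3/5
¬w ⇒ u = 3/5 ⇒ 2/5 = 4/5
¬(¬w ⇒ u) = ¬4/5 = 1/5
(u ⇒ ¬v) ⇔ ¬(¬w ⇒ u) = 1 ⇔ 1/5 = 1/5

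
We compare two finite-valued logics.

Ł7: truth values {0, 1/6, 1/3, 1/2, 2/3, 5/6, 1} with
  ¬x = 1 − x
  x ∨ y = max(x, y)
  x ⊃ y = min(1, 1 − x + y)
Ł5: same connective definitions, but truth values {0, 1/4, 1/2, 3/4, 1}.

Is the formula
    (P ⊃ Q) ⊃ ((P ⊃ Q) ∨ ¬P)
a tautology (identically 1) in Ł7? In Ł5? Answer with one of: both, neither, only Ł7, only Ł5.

In Ł7: every assignment gives 1 — tautology.
In Ł5: every assignment gives 1 — tautology.

both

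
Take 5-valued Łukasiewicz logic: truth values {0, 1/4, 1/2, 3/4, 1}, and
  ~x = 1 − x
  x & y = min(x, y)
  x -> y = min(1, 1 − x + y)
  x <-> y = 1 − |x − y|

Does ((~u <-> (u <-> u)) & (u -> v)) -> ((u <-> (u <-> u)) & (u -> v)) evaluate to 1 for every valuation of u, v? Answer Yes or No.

Counterexample: take u = 0, v = 0.
~u = ~0 = 1
u <-> u = 0 <-> 0 = 1
~u <-> (u <-> u) = 1 <-> 1 = 1
u -> v = 0 -> 0 = 1
(~u <-> (u <-> u)) & (u -> v) = 1 & 1 = 1
u <-> u = 0 <-> 0 = 1
u <-> (u <-> u) = 0 <-> 1 = 0
u -> v = 0 -> 0 = 1
(u <-> (u <-> u)) & (u -> v) = 0 & 1 = 0
((~u <-> (u <-> u)) & (u -> v)) -> ((u <-> (u <-> u)) & (u -> v)) = 1 -> 0 = 0
This gives 0 ≠ 1.

No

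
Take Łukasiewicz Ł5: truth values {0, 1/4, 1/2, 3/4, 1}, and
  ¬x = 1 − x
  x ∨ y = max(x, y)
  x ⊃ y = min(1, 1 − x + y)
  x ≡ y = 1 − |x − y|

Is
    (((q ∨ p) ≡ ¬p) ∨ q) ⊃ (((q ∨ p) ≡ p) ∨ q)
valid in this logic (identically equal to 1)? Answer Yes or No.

Counterexample: take p = 1/4, q = 3/4.
q ∨ p = 3/4 ∨ 1/4 = 3/4
¬p = ¬1/4 = 3/4
(q ∨ p) ≡ ¬p = 3/4 ≡ 3/4 = 1
((q ∨ p) ≡ ¬p) ∨ q = 1 ∨ 3/4 = 1
q ∨ p = 3/4 ∨ 1/4 = 3/4
(q ∨ p) ≡ p = 3/4 ≡ 1/4 = 1/2
((q ∨ p) ≡ p) ∨ q = 1/2 ∨ 3/4 = 3/4
(((q ∨ p) ≡ ¬p) ∨ q) ⊃ (((q ∨ p) ≡ p) ∨ q) = 1 ⊃ 3/4 = 3/4
This gives 3/4 ≠ 1.

No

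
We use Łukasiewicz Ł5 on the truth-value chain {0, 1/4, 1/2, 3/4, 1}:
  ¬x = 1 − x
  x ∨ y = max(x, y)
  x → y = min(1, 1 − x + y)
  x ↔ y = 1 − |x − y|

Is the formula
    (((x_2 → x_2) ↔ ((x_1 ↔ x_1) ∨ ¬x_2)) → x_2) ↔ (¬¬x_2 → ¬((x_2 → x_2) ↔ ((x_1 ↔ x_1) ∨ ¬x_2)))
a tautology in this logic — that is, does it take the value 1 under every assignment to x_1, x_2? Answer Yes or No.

No

Counterexample: take x_1 = 0, x_2 = 0.
x_2 → x_2 = 0 → 0 = 1
x_1 ↔ x_1 = 0 ↔ 0 = 1
¬x_2 = ¬0 = 1
(x_1 ↔ x_1) ∨ ¬x_2 = 1 ∨ 1 = 1
(x_2 → x_2) ↔ ((x_1 ↔ x_1) ∨ ¬x_2) = 1 ↔ 1 = 1
((x_2 → x_2) ↔ ((x_1 ↔ x_1) ∨ ¬x_2)) → x_2 = 1 → 0 = 0
¬x_2 = ¬0 = 1
¬¬x_2 = ¬1 = 0
x_2 → x_2 = 0 → 0 = 1
x_1 ↔ x_1 = 0 ↔ 0 = 1
¬x_2 = ¬0 = 1
(x_1 ↔ x_1) ∨ ¬x_2 = 1 ∨ 1 = 1
(x_2 → x_2) ↔ ((x_1 ↔ x_1) ∨ ¬x_2) = 1 ↔ 1 = 1
¬((x_2 → x_2) ↔ ((x_1 ↔ x_1) ∨ ¬x_2)) = ¬1 = 0
¬¬x_2 → ¬((x_2 → x_2) ↔ ((x_1 ↔ x_1) ∨ ¬x_2)) = 0 → 0 = 1
(((x_2 → x_2) ↔ ((x_1 ↔ x_1) ∨ ¬x_2)) → x_2) ↔ (¬¬x_2 → ¬((x_2 → x_2) ↔ ((x_1 ↔ x_1) ∨ ¬x_2))) = 0 ↔ 1 = 0
This gives 0 ≠ 1.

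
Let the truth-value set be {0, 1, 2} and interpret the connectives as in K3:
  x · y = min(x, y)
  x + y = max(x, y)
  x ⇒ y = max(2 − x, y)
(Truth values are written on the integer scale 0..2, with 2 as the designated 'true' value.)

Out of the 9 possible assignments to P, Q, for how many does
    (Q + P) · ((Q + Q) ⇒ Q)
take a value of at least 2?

P = 0, Q = 0 ↦ 0  <
P = 0, Q = 1 ↦ 1  <
P = 0, Q = 2 ↦ 2  ≥
P = 1, Q = 0 ↦ 1  <
P = 1, Q = 1 ↦ 1  <
P = 1, Q = 2 ↦ 2  ≥
P = 2, Q = 0 ↦ 2  ≥
P = 2, Q = 1 ↦ 1  <
P = 2, Q = 2 ↦ 2  ≥
So 4 of the 9 assignments meet the threshold.

4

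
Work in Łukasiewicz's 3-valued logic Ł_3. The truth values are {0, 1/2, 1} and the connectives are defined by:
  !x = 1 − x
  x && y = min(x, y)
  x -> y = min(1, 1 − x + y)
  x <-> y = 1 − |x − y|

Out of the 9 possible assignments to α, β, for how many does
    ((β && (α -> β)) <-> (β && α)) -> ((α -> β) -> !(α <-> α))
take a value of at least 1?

α = 0, β = 0 ↦ 0  <
α = 0, β = 1/2 ↦ 1/2  <
α = 0, β = 1 ↦ 1  ≥
α = 1/2, β = 0 ↦ 1/2  <
α = 1/2, β = 1/2 ↦ 0  <
α = 1/2, β = 1 ↦ 1/2  <
α = 1, β = 0 ↦ 1  ≥
α = 1, β = 1/2 ↦ 1/2  <
α = 1, β = 1 ↦ 0  <
So 2 of the 9 assignments meet the threshold.

2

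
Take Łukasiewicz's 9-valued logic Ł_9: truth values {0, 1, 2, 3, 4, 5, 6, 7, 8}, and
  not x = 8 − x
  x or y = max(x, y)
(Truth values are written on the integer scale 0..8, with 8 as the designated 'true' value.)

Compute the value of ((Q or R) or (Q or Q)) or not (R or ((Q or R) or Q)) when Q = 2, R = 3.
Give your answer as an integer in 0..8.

Q or R = 2 or 3 = 3
Q or Q = 2 or 2 = 2
(Q or R) or (Q or Q) = 3 or 2 = 3
Q or R = 2 or 3 = 3
(Q or R) or Q = 3 or 2 = 3
R or ((Q or R) or Q) = 3 or 3 = 3
not (R or ((Q or R) or Q)) = not 3 = 5
((Q or R) or (Q or Q)) or not (R or ((Q or R) or Q)) = 3 or 5 = 5

5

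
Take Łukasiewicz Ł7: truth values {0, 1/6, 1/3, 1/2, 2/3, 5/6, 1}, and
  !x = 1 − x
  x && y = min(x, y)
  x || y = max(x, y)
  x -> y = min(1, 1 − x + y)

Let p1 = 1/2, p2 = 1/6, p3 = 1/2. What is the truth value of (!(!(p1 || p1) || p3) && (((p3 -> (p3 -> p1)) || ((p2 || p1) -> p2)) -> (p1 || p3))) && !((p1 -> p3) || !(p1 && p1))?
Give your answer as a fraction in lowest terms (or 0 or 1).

0

p1 || p1 = 1/2 || 1/2 = 1/2
!(p1 || p1) = !1/2 = 1/2
!(p1 || p1) || p3 = 1/2 || 1/2 = 1/2
!(!(p1 || p1) || p3) = !1/2 = 1/2
p3 -> p1 = 1/2 -> 1/2 = 1
p3 -> (p3 -> p1) = 1/2 -> 1 = 1
p2 || p1 = 1/6 || 1/2 = 1/2
(p2 || p1) -> p2 = 1/2 -> 1/6 = 2/3
(p3 -> (p3 -> p1)) || ((p2 || p1) -> p2) = 1 || 2/3 = 1
p1 || p3 = 1/2 || 1/2 = 1/2
((p3 -> (p3 -> p1)) || ((p2 || p1) -> p2)) -> (p1 || p3) = 1 -> 1/2 = 1/2
!(!(p1 || p1) || p3) && (((p3 -> (p3 -> p1)) || ((p2 || p1) -> p2)) -> (p1 || p3)) = 1/2 && 1/2 = 1/2
p1 -> p3 = 1/2 -> 1/2 = 1
p1 && p1 = 1/2 && 1/2 = 1/2
!(p1 && p1) = !1/2 = 1/2
(p1 -> p3) || !(p1 && p1) = 1 || 1/2 = 1
!((p1 -> p3) || !(p1 && p1)) = !1 = 0
(!(!(p1 || p1) || p3) && (((p3 -> (p3 -> p1)) || ((p2 || p1) -> p2)) -> (p1 || p3))) && !((p1 -> p3) || !(p1 && p1)) = 1/2 && 0 = 0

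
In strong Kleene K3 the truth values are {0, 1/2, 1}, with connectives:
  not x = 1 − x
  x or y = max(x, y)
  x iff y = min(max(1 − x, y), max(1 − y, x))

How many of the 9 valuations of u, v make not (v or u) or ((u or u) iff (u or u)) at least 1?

u = 0, v = 0 ↦ 1  ≥
u = 0, v = 1/2 ↦ 1  ≥
u = 0, v = 1 ↦ 1  ≥
u = 1/2, v = 0 ↦ 1/2  <
u = 1/2, v = 1/2 ↦ 1/2  <
u = 1/2, v = 1 ↦ 1/2  <
u = 1, v = 0 ↦ 1  ≥
u = 1, v = 1/2 ↦ 1  ≥
u = 1, v = 1 ↦ 1  ≥
So 6 of the 9 assignments meet the threshold.

6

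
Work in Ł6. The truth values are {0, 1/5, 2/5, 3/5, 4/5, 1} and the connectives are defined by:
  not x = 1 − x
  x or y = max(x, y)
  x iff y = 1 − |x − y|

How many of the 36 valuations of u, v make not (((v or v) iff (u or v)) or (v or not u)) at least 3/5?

value 1: 1 assignment (counts)
value 4/5: 2 assignments (counts)
value 3/5: 3 assignments (counts)
value 2/5: 4 assignments
value 1/5: 5 assignments
value 0: 21 assignments
So 6 of the 36 assignments meet the threshold.

6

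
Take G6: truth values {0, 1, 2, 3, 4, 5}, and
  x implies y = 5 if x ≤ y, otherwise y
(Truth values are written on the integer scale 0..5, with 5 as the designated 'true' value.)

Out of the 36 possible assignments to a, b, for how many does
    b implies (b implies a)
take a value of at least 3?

value 5: 21 assignments (counts)
value 4: 1 assignment (counts)
value 3: 2 assignments (counts)
value 2: 3 assignments
value 1: 4 assignments
value 0: 5 assignments
So 24 of the 36 assignments meet the threshold.

24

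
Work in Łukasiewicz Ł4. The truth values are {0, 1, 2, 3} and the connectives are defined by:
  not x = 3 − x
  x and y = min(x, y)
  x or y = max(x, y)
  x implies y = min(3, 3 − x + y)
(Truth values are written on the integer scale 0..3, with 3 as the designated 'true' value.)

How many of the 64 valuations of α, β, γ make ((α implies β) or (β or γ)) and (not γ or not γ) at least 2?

value 3: 10 assignments (counts)
value 2: 16 assignments (counts)
value 1: 21 assignments
value 0: 17 assignments
So 26 of the 64 assignments meet the threshold.

26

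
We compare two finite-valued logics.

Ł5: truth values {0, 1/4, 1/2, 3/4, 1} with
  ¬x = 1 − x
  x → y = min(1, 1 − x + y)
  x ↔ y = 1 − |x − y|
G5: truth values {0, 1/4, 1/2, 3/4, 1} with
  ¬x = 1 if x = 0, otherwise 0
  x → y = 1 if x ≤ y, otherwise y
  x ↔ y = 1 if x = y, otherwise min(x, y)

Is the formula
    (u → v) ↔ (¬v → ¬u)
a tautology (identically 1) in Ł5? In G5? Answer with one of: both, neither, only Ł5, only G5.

only Ł5

In Ł5: every assignment gives 1 — tautology.
In G5: at u = 1/2, v = 1/4 the value is 1/4 — not a tautology.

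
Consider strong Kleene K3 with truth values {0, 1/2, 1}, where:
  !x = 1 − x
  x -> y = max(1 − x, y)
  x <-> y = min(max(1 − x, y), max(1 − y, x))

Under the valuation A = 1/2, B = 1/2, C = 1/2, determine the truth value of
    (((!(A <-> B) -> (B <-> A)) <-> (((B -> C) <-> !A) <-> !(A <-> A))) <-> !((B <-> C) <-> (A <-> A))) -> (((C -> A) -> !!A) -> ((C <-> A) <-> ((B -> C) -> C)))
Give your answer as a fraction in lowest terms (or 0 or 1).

1/2

A <-> B = 1/2 <-> 1/2 = 1/2
!(A <-> B) = !1/2 = 1/2
B <-> A = 1/2 <-> 1/2 = 1/2
!(A <-> B) -> (B <-> A) = 1/2 -> 1/2 = 1/2
B -> C = 1/2 -> 1/2 = 1/2
!A = !1/2 = 1/2
(B -> C) <-> !A = 1/2 <-> 1/2 = 1/2
A <-> A = 1/2 <-> 1/2 = 1/2
!(A <-> A) = !1/2 = 1/2
((B -> C) <-> !A) <-> !(A <-> A) = 1/2 <-> 1/2 = 1/2
(!(A <-> B) -> (B <-> A)) <-> (((B -> C) <-> !A) <-> !(A <-> A)) = 1/2 <-> 1/2 = 1/2
B <-> C = 1/2 <-> 1/2 = 1/2
A <-> A = 1/2 <-> 1/2 = 1/2
(B <-> C) <-> (A <-> A) = 1/2 <-> 1/2 = 1/2
!((B <-> C) <-> (A <-> A)) = !1/2 = 1/2
((!(A <-> B) -> (B <-> A)) <-> (((B -> C) <-> !A) <-> !(A <-> A))) <-> !((B <-> C) <-> (A <-> A)) = 1/2 <-> 1/2 = 1/2
C -> A = 1/2 -> 1/2 = 1/2
!A = !1/2 = 1/2
!!A = !1/2 = 1/2
(C -> A) -> !!A = 1/2 -> 1/2 = 1/2
C <-> A = 1/2 <-> 1/2 = 1/2
B -> C = 1/2 -> 1/2 = 1/2
(B -> C) -> C = 1/2 -> 1/2 = 1/2
(C <-> A) <-> ((B -> C) -> C) = 1/2 <-> 1/2 = 1/2
((C -> A) -> !!A) -> ((C <-> A) <-> ((B -> C) -> C)) = 1/2 -> 1/2 = 1/2
(((!(A <-> B) -> (B <-> A)) <-> (((B -> C) <-> !A) <-> !(A <-> A))) <-> !((B <-> C) <-> (A <-> A))) -> (((C -> A) -> !!A) -> ((C <-> A) <-> ((B -> C) -> C))) = 1/2 -> 1/2 = 1/2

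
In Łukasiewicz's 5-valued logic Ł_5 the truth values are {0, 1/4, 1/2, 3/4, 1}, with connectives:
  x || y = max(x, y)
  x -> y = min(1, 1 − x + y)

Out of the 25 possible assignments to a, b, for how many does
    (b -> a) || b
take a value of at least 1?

value 1: 19 assignments (counts)
value 3/4: 5 assignments
value 1/2: 1 assignment
So 19 of the 25 assignments meet the threshold.

19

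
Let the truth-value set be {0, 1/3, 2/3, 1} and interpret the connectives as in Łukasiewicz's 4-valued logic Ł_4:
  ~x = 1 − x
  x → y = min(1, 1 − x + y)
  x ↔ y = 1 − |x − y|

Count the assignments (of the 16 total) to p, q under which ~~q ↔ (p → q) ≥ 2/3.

p = 0, q = 0 ↦ 0  <
p = 0, q = 1/3 ↦ 1/3  <
p = 0, q = 2/3 ↦ 2/3  ≥
p = 0, q = 1 ↦ 1  ≥
p = 1/3, q = 0 ↦ 1/3  <
p = 1/3, q = 1/3 ↦ 1/3  <
p = 1/3, q = 2/3 ↦ 2/3  ≥
p = 1/3, q = 1 ↦ 1  ≥
p = 2/3, q = 0 ↦ 2/3  ≥
p = 2/3, q = 1/3 ↦ 2/3  ≥
p = 2/3, q = 2/3 ↦ 2/3  ≥
p = 2/3, q = 1 ↦ 1  ≥
p = 1, q = 0 ↦ 1  ≥
p = 1, q = 1/3 ↦ 1  ≥
p = 1, q = 2/3 ↦ 1  ≥
p = 1, q = 1 ↦ 1  ≥
So 12 of the 16 assignments meet the threshold.

12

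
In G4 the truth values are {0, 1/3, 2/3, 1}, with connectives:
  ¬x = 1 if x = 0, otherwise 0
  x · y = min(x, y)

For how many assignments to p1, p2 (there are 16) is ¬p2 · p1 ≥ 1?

p1 = 0, p2 = 0 ↦ 0  <
p1 = 0, p2 = 1/3 ↦ 0  <
p1 = 0, p2 = 2/3 ↦ 0  <
p1 = 0, p2 = 1 ↦ 0  <
p1 = 1/3, p2 = 0 ↦ 1/3  <
p1 = 1/3, p2 = 1/3 ↦ 0  <
p1 = 1/3, p2 = 2/3 ↦ 0  <
p1 = 1/3, p2 = 1 ↦ 0  <
p1 = 2/3, p2 = 0 ↦ 2/3  <
p1 = 2/3, p2 = 1/3 ↦ 0  <
p1 = 2/3, p2 = 2/3 ↦ 0  <
p1 = 2/3, p2 = 1 ↦ 0  <
p1 = 1, p2 = 0 ↦ 1  ≥
p1 = 1, p2 = 1/3 ↦ 0  <
p1 = 1, p2 = 2/3 ↦ 0  <
p1 = 1, p2 = 1 ↦ 0  <
So 1 of the 16 assignments meets the threshold.

1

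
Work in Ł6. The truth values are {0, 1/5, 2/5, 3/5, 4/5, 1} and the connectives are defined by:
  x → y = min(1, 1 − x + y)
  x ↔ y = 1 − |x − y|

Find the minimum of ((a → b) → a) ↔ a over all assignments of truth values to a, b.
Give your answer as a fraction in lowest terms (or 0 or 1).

Take a = 2/5, b = 0:
a → b = 2/5 → 0 = 3/5
(a → b) → a = 3/5 → 2/5 = 4/5
((a → b) → a) ↔ a = 4/5 ↔ 2/5 = 3/5
No assignment yields a value below 3/5, so this is the minimum.

3/5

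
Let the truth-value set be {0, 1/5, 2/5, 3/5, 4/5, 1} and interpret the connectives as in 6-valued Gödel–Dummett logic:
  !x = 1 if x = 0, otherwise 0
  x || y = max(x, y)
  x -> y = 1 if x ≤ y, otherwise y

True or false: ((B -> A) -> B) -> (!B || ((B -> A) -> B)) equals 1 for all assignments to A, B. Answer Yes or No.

Yes

At A = 1/5, B = 2/5, for instance:
B -> A = 2/5 -> 1/5 = 1/5
(B -> A) -> B = 1/5 -> 2/5 = 1
!B = !2/5 = 0
!B || ((B -> A) -> B) = 0 || 1 = 1
((B -> A) -> B) -> (!B || ((B -> A) -> B)) = 1 -> 1 = 1
and checking the remaining 35 assignments likewise gives ≥ 1 in every case.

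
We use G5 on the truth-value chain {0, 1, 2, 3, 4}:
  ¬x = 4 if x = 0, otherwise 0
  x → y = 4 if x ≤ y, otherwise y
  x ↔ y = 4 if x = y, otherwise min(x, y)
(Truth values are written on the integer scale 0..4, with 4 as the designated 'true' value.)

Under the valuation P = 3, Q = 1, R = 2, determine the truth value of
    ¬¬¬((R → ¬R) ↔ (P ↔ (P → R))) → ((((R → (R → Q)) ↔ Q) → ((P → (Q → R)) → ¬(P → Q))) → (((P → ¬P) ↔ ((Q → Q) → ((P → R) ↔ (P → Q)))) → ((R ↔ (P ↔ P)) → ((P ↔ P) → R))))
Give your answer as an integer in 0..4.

¬R = ¬2 = 0
R → ¬R = 2 → 0 = 0
P → R = 3 → 2 = 2
P ↔ (P → R) = 3 ↔ 2 = 2
(R → ¬R) ↔ (P ↔ (P → R)) = 0 ↔ 2 = 0
¬((R → ¬R) ↔ (P ↔ (P → R))) = ¬0 = 4
¬¬((R → ¬R) ↔ (P ↔ (P → R))) = ¬4 = 0
¬¬¬((R → ¬R) ↔ (P ↔ (P → R))) = ¬0 = 4
R → Q = 2 → 1 = 1
R → (R → Q) = 2 → 1 = 1
(R → (R → Q)) ↔ Q = 1 ↔ 1 = 4
Q → R = 1 → 2 = 4
P → (Q → R) = 3 → 4 = 4
P → Q = 3 → 1 = 1
¬(P → Q) = ¬1 = 0
(P → (Q → R)) → ¬(P → Q) = 4 → 0 = 0
((R → (R → Q)) ↔ Q) → ((P → (Q → R)) → ¬(P → Q)) = 4 → 0 = 0
¬P = ¬3 = 0
P → ¬P = 3 → 0 = 0
Q → Q = 1 → 1 = 4
P → R = 3 → 2 = 2
P → Q = 3 → 1 = 1
(P → R) ↔ (P → Q) = 2 ↔ 1 = 1
(Q → Q) → ((P → R) ↔ (P → Q)) = 4 → 1 = 1
(P → ¬P) ↔ ((Q → Q) → ((P → R) ↔ (P → Q))) = 0 ↔ 1 = 0
P ↔ P = 3 ↔ 3 = 4
R ↔ (P ↔ P) = 2 ↔ 4 = 2
P ↔ P = 3 ↔ 3 = 4
(P ↔ P) → R = 4 → 2 = 2
(R ↔ (P ↔ P)) → ((P ↔ P) → R) = 2 → 2 = 4
((P → ¬P) ↔ ((Q → Q) → ((P → R) ↔ (P → Q)))) → ((R ↔ (P ↔ P)) → ((P ↔ P) → R)) = 0 → 4 = 4
(((R → (R → Q)) ↔ Q) → ((P → (Q → R)) → ¬(P → Q))) → (((P → ¬P) ↔ ((Q → Q) → ((P → R) ↔ (P → Q)))) → ((R ↔ (P ↔ P)) → ((P ↔ P) → R))) = 0 → 4 = 4
¬¬¬((R → ¬R) ↔ (P ↔ (P → R))) → ((((R → (R → Q)) ↔ Q) → ((P → (Q → R)) → ¬(P → Q))) → (((P → ¬P) ↔ ((Q → Q) → ((P → R) ↔ (P → Q)))) → ((R ↔ (P ↔ P)) → ((P ↔ P) → R)))) = 4 → 4 = 4

4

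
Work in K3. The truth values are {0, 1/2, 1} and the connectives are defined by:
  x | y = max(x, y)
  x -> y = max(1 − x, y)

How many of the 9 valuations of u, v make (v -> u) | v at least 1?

7

u = 0, v = 0 ↦ 1  ≥
u = 0, v = 1/2 ↦ 1/2  <
u = 0, v = 1 ↦ 1  ≥
u = 1/2, v = 0 ↦ 1  ≥
u = 1/2, v = 1/2 ↦ 1/2  <
u = 1/2, v = 1 ↦ 1  ≥
u = 1, v = 0 ↦ 1  ≥
u = 1, v = 1/2 ↦ 1  ≥
u = 1, v = 1 ↦ 1  ≥
So 7 of the 9 assignments meet the threshold.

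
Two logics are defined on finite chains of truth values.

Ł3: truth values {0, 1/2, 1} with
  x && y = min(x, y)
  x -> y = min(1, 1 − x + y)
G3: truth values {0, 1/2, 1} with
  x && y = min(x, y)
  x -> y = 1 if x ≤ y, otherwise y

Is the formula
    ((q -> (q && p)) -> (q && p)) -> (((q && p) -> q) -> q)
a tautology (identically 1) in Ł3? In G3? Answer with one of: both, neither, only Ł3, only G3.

In Ł3: every assignment gives 1 — tautology.
In G3: at p = 0, q = 1/2 the value is 1/2 — not a tautology.

only Ł3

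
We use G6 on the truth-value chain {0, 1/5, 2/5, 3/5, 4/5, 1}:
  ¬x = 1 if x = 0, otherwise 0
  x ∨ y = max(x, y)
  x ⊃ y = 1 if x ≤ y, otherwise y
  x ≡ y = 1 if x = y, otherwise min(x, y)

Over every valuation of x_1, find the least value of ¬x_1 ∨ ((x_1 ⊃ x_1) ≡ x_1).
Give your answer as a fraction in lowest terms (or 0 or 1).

Take x_1 = 1/5:
¬x_1 = ¬1/5 = 0
x_1 ⊃ x_1 = 1/5 ⊃ 1/5 = 1
(x_1 ⊃ x_1) ≡ x_1 = 1 ≡ 1/5 = 1/5
¬x_1 ∨ ((x_1 ⊃ x_1) ≡ x_1) = 0 ∨ 1/5 = 1/5
No assignment yields a value below 1/5, so this is the minimum.

1/5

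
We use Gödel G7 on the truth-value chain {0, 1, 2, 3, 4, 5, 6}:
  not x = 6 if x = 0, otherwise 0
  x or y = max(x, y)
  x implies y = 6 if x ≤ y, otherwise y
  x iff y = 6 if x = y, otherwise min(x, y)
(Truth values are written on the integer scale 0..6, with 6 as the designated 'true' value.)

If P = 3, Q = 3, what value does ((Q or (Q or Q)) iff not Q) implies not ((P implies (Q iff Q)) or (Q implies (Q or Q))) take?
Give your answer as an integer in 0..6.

Q or Q = 3 or 3 = 3
Q or (Q or Q) = 3 or 3 = 3
not Q = not 3 = 0
(Q or (Q or Q)) iff not Q = 3 iff 0 = 0
Q iff Q = 3 iff 3 = 6
P implies (Q iff Q) = 3 implies 6 = 6
Q or Q = 3 or 3 = 3
Q implies (Q or Q) = 3 implies 3 = 6
(P implies (Q iff Q)) or (Q implies (Q or Q)) = 6 or 6 = 6
not ((P implies (Q iff Q)) or (Q implies (Q or Q))) = not 6 = 0
((Q or (Q or Q)) iff not Q) implies not ((P implies (Q iff Q)) or (Q implies (Q or Q))) = 0 implies 0 = 6

6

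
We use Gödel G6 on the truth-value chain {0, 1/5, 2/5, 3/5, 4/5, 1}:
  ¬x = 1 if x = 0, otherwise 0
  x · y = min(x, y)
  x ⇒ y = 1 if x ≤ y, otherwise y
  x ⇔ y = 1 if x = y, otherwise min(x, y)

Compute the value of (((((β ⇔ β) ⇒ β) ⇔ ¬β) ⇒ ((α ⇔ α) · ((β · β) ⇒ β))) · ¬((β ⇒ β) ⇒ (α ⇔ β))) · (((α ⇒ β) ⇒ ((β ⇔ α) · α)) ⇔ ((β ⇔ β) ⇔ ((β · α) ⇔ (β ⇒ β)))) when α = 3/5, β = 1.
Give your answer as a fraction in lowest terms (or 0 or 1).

β ⇔ β = 1 ⇔ 1 = 1
(β ⇔ β) ⇒ β = 1 ⇒ 1 = 1
¬β = ¬1 = 0
((β ⇔ β) ⇒ β) ⇔ ¬β = 1 ⇔ 0 = 0
α ⇔ α = 3/5 ⇔ 3/5 = 1
β · β = 1 · 1 = 1
(β · β) ⇒ β = 1 ⇒ 1 = 1
(α ⇔ α) · ((β · β) ⇒ β) = 1 · 1 = 1
(((β ⇔ β) ⇒ β) ⇔ ¬β) ⇒ ((α ⇔ α) · ((β · β) ⇒ β)) = 0 ⇒ 1 = 1
β ⇒ β = 1 ⇒ 1 = 1
α ⇔ β = 3/5 ⇔ 1 = 3/5
(β ⇒ β) ⇒ (α ⇔ β) = 1 ⇒ 3/5 = 3/5
¬((β ⇒ β) ⇒ (α ⇔ β)) = ¬3/5 = 0
((((β ⇔ β) ⇒ β) ⇔ ¬β) ⇒ ((α ⇔ α) · ((β · β) ⇒ β))) · ¬((β ⇒ β) ⇒ (α ⇔ β)) = 1 · 0 = 0
α ⇒ β = 3/5 ⇒ 1 = 1
β ⇔ α = 1 ⇔ 3/5 = 3/5
(β ⇔ α) · α = 3/5 · 3/5 = 3/5
(α ⇒ β) ⇒ ((β ⇔ α) · α) = 1 ⇒ 3/5 = 3/5
β ⇔ β = 1 ⇔ 1 = 1
β · α = 1 · 3/5 = 3/5
β ⇒ β = 1 ⇒ 1 = 1
(β · α) ⇔ (β ⇒ β) = 3/5 ⇔ 1 = 3/5
(β ⇔ β) ⇔ ((β · α) ⇔ (β ⇒ β)) = 1 ⇔ 3/5 = 3/5
((α ⇒ β) ⇒ ((β ⇔ α) · α)) ⇔ ((β ⇔ β) ⇔ ((β · α) ⇔ (β ⇒ β))) = 3/5 ⇔ 3/5 = 1
(((((β ⇔ β) ⇒ β) ⇔ ¬β) ⇒ ((α ⇔ α) · ((β · β) ⇒ β))) · ¬((β ⇒ β) ⇒ (α ⇔ β))) · (((α ⇒ β) ⇒ ((β ⇔ α) · α)) ⇔ ((β ⇔ β) ⇔ ((β · α) ⇔ (β ⇒ β)))) = 0 · 1 = 0

0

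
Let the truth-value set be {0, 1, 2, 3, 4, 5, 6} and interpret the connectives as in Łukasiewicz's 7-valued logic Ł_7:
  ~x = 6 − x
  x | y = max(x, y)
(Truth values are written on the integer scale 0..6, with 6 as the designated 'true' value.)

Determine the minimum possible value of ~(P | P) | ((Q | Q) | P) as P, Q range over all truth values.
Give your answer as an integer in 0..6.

3

Take P = 3, Q = 0:
P | P = 3 | 3 = 3
~(P | P) = ~3 = 3
Q | Q = 0 | 0 = 0
(Q | Q) | P = 0 | 3 = 3
~(P | P) | ((Q | Q) | P) = 3 | 3 = 3
No assignment yields a value below 3, so this is the minimum.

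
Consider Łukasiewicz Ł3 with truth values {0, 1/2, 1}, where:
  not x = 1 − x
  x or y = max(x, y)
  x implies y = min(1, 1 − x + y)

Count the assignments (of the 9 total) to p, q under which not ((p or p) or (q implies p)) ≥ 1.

p = 0, q = 0 ↦ 0  <
p = 0, q = 1/2 ↦ 1/2  <
p = 0, q = 1 ↦ 1  ≥
p = 1/2, q = 0 ↦ 0  <
p = 1/2, q = 1/2 ↦ 0  <
p = 1/2, q = 1 ↦ 1/2  <
p = 1, q = 0 ↦ 0  <
p = 1, q = 1/2 ↦ 0  <
p = 1, q = 1 ↦ 0  <
So 1 of the 9 assignments meets the threshold.

1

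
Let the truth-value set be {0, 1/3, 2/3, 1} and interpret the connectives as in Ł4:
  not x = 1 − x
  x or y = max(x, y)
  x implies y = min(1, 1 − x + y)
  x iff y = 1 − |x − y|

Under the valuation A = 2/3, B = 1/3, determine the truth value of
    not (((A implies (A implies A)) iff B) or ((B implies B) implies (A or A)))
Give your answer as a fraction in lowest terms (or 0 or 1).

A implies A = 2/3 implies 2/3 = 1
A implies (A implies A) = 2/3 implies 1 = 1
(A implies (A implies A)) iff B = 1 iff 1/3 = 1/3
B implies B = 1/3 implies 1/3 = 1
A or A = 2/3 or 2/3 = 2/3
(B implies B) implies (A or A) = 1 implies 2/3 = 2/3
((A implies (A implies A)) iff B) or ((B implies B) implies (A or A)) = 1/3 or 2/3 = 2/3
not (((A implies (A implies A)) iff B) or ((B implies B) implies (A or A))) = not 2/3 = 1/3

1/3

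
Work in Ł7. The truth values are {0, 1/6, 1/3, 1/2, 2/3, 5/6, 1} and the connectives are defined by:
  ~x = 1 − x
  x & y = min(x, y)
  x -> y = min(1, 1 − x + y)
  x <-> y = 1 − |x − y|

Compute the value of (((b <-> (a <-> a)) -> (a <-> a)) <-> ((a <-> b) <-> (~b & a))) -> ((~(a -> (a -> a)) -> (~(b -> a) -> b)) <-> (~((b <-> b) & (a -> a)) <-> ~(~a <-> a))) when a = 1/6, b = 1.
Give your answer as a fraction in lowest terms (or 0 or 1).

a <-> a = 1/6 <-> 1/6 = 1
b <-> (a <-> a) = 1 <-> 1 = 1
a <-> a = 1/6 <-> 1/6 = 1
(b <-> (a <-> a)) -> (a <-> a) = 1 -> 1 = 1
a <-> b = 1/6 <-> 1 = 1/6
~b = ~1 = 0
~b & a = 0 & 1/6 = 0
(a <-> b) <-> (~b & a) = 1/6 <-> 0 = 5/6
((b <-> (a <-> a)) -> (a <-> a)) <-> ((a <-> b) <-> (~b & a)) = 1 <-> 5/6 = 5/6
a -> a = 1/6 -> 1/6 = 1
a -> (a -> a) = 1/6 -> 1 = 1
~(a -> (a -> a)) = ~1 = 0
b -> a = 1 -> 1/6 = 1/6
~(b -> a) = ~1/6 = 5/6
~(b -> a) -> b = 5/6 -> 1 = 1
~(a -> (a -> a)) -> (~(b -> a) -> b) = 0 -> 1 = 1
b <-> b = 1 <-> 1 = 1
a -> a = 1/6 -> 1/6 = 1
(b <-> b) & (a -> a) = 1 & 1 = 1
~((b <-> b) & (a -> a)) = ~1 = 0
~a = ~1/6 = 5/6
~a <-> a = 5/6 <-> 1/6 = 1/3
~(~a <-> a) = ~1/3 = 2/3
~((b <-> b) & (a -> a)) <-> ~(~a <-> a) = 0 <-> 2/3 = 1/3
(~(a -> (a -> a)) -> (~(b -> a) -> b)) <-> (~((b <-> b) & (a -> a)) <-> ~(~a <-> a)) = 1 <-> 1/3 = 1/3
(((b <-> (a <-> a)) -> (a <-> a)) <-> ((a <-> b) <-> (~b & a))) -> ((~(a -> (a -> a)) -> (~(b -> a) -> b)) <-> (~((b <-> b) & (a -> a)) <-> ~(~a <-> a))) = 5/6 -> 1/3 = 1/2

1/2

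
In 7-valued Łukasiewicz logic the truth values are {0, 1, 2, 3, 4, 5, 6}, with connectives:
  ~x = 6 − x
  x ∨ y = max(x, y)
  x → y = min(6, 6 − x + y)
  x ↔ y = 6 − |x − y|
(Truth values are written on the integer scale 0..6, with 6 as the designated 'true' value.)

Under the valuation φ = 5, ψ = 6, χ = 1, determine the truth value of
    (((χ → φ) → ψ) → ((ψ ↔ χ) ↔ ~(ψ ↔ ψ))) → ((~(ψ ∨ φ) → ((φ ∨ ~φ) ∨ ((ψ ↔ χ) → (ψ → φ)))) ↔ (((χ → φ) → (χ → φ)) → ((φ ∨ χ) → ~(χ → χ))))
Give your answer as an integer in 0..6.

χ → φ = 1 → 5 = 6
(χ → φ) → ψ = 6 → 6 = 6
ψ ↔ χ = 6 ↔ 1 = 1
ψ ↔ ψ = 6 ↔ 6 = 6
~(ψ ↔ ψ) = ~6 = 0
(ψ ↔ χ) ↔ ~(ψ ↔ ψ) = 1 ↔ 0 = 5
((χ → φ) → ψ) → ((ψ ↔ χ) ↔ ~(ψ ↔ ψ)) = 6 → 5 = 5
ψ ∨ φ = 6 ∨ 5 = 6
~(ψ ∨ φ) = ~6 = 0
~φ = ~5 = 1
φ ∨ ~φ = 5 ∨ 1 = 5
ψ ↔ χ = 6 ↔ 1 = 1
ψ → φ = 6 → 5 = 5
(ψ ↔ χ) → (ψ → φ) = 1 → 5 = 6
(φ ∨ ~φ) ∨ ((ψ ↔ χ) → (ψ → φ)) = 5 ∨ 6 = 6
~(ψ ∨ φ) → ((φ ∨ ~φ) ∨ ((ψ ↔ χ) → (ψ → φ))) = 0 → 6 = 6
χ → φ = 1 → 5 = 6
χ → φ = 1 → 5 = 6
(χ → φ) → (χ → φ) = 6 → 6 = 6
φ ∨ χ = 5 ∨ 1 = 5
χ → χ = 1 → 1 = 6
~(χ → χ) = ~6 = 0
(φ ∨ χ) → ~(χ → χ) = 5 → 0 = 1
((χ → φ) → (χ → φ)) → ((φ ∨ χ) → ~(χ → χ)) = 6 → 1 = 1
(~(ψ ∨ φ) → ((φ ∨ ~φ) ∨ ((ψ ↔ χ) → (ψ → φ)))) ↔ (((χ → φ) → (χ → φ)) → ((φ ∨ χ) → ~(χ → χ))) = 6 ↔ 1 = 1
(((χ → φ) → ψ) → ((ψ ↔ χ) ↔ ~(ψ ↔ ψ))) → ((~(ψ ∨ φ) → ((φ ∨ ~φ) ∨ ((ψ ↔ χ) → (ψ → φ)))) ↔ (((χ → φ) → (χ → φ)) → ((φ ∨ χ) → ~(χ → χ)))) = 5 → 1 = 2

2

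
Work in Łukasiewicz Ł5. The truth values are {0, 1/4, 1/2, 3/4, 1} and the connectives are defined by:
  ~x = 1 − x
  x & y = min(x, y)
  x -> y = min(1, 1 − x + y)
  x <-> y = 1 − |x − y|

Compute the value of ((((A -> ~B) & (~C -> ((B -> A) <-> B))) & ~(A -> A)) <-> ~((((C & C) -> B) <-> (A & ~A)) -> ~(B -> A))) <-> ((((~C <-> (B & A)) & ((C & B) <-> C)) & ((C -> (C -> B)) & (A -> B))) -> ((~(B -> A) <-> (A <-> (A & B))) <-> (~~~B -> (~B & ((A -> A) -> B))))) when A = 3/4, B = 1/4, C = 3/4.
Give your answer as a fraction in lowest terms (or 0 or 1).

1/4

~B = ~1/4 = 3/4
A -> ~B = 3/4 -> 3/4 = 1
~C = ~3/4 = 1/4
B -> A = 1/4 -> 3/4 = 1
(B -> A) <-> B = 1 <-> 1/4 = 1/4
~C -> ((B -> A) <-> B) = 1/4 -> 1/4 = 1
(A -> ~B) & (~C -> ((B -> A) <-> B)) = 1 & 1 = 1
A -> A = 3/4 -> 3/4 = 1
~(A -> A) = ~1 = 0
((A -> ~B) & (~C -> ((B -> A) <-> B))) & ~(A -> A) = 1 & 0 = 0
C & C = 3/4 & 3/4 = 3/4
(C & C) -> B = 3/4 -> 1/4 = 1/2
~A = ~3/4 = 1/4
A & ~A = 3/4 & 1/4 = 1/4
((C & C) -> B) <-> (A & ~A) = 1/2 <-> 1/4 = 3/4
B -> A = 1/4 -> 3/4 = 1
~(B -> A) = ~1 = 0
(((C & C) -> B) <-> (A & ~A)) -> ~(B -> A) = 3/4 -> 0 = 1/4
~((((C & C) -> B) <-> (A & ~A)) -> ~(B -> A)) = ~1/4 = 3/4
(((A -> ~B) & (~C -> ((B -> A) <-> B))) & ~(A -> A)) <-> ~((((C & C) -> B) <-> (A & ~A)) -> ~(B -> A)) = 0 <-> 3/4 = 1/4
~C = ~3/4 = 1/4
B & A = 1/4 & 3/4 = 1/4
~C <-> (B & A) = 1/4 <-> 1/4 = 1
C & B = 3/4 & 1/4 = 1/4
(C & B) <-> C = 1/4 <-> 3/4 = 1/2
(~C <-> (B & A)) & ((C & B) <-> C) = 1 & 1/2 = 1/2
C -> B = 3/4 -> 1/4 = 1/2
C -> (C -> B) = 3/4 -> 1/2 = 3/4
A -> B = 3/4 -> 1/4 = 1/2
(C -> (C -> B)) & (A -> B) = 3/4 & 1/2 = 1/2
((~C <-> (B & A)) & ((C & B) <-> C)) & ((C -> (C -> B)) & (A -> B)) = 1/2 & 1/2 = 1/2
B -> A = 1/4 -> 3/4 = 1
~(B -> A) = ~1 = 0
A & B = 3/4 & 1/4 = 1/4
A <-> (A & B) = 3/4 <-> 1/4 = 1/2
~(B -> A) <-> (A <-> (A & B)) = 0 <-> 1/2 = 1/2
~B = ~1/4 = 3/4
~~B = ~3/4 = 1/4
~~~B = ~1/4 = 3/4
~B = ~1/4 = 3/4
A -> A = 3/4 -> 3/4 = 1
(A -> A) -> B = 1 -> 1/4 = 1/4
~B & ((A -> A) -> B) = 3/4 & 1/4 = 1/4
~~~B -> (~B & ((A -> A) -> B)) = 3/4 -> 1/4 = 1/2
(~(B -> A) <-> (A <-> (A & B))) <-> (~~~B -> (~B & ((A -> A) -> B))) = 1/2 <-> 1/2 = 1
(((~C <-> (B & A)) & ((C & B) <-> C)) & ((C -> (C -> B)) & (A -> B))) -> ((~(B -> A) <-> (A <-> (A & B))) <-> (~~~B -> (~B & ((A -> A) -> B)))) = 1/2 -> 1 = 1
((((A -> ~B) & (~C -> ((B -> A) <-> B))) & ~(A -> A)) <-> ~((((C & C) -> B) <-> (A & ~A)) -> ~(B -> A))) <-> ((((~C <-> (B & A)) & ((C & B) <-> C)) & ((C -> (C -> B)) & (A -> B))) -> ((~(B -> A) <-> (A <-> (A & B))) <-> (~~~B -> (~B & ((A -> A) -> B))))) = 1/4 <-> 1 = 1/4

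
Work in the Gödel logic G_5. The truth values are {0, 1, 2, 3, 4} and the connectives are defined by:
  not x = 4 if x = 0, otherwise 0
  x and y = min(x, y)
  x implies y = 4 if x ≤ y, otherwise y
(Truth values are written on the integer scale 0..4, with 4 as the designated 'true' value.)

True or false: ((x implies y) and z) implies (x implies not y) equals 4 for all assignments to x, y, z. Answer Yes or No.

No

Counterexample: take x = 1, y = 1, z = 1.
x implies y = 1 implies 1 = 4
(x implies y) and z = 4 and 1 = 1
not y = not 1 = 0
x implies not y = 1 implies 0 = 0
((x implies y) and z) implies (x implies not y) = 1 implies 0 = 0
This gives 0 ≠ 4.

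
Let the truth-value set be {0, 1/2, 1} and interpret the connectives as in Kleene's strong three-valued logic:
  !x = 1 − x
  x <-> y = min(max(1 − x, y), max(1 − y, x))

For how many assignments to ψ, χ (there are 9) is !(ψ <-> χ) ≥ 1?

ψ = 0, χ = 0 ↦ 0  <
ψ = 0, χ = 1/2 ↦ 1/2  <
ψ = 0, χ = 1 ↦ 1  ≥
ψ = 1/2, χ = 0 ↦ 1/2  <
ψ = 1/2, χ = 1/2 ↦ 1/2  <
ψ = 1/2, χ = 1 ↦ 1/2  <
ψ = 1, χ = 0 ↦ 1  ≥
ψ = 1, χ = 1/2 ↦ 1/2  <
ψ = 1, χ = 1 ↦ 0  <
So 2 of the 9 assignments meet the threshold.

2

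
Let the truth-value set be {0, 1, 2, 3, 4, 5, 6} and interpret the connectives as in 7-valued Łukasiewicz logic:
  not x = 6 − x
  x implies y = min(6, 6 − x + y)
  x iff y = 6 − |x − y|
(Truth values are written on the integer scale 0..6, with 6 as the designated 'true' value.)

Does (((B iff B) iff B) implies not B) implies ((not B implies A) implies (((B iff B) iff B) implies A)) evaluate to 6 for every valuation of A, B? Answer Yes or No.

Yes

At A = 4, B = 0, for instance:
B iff B = 0 iff 0 = 6
(B iff B) iff B = 6 iff 0 = 0
not B = not 0 = 6
((B iff B) iff B) implies not B = 0 implies 6 = 6
not B implies A = 6 implies 4 = 4
((B iff B) iff B) implies A = 0 implies 4 = 6
(not B implies A) implies (((B iff B) iff B) implies A) = 4 implies 6 = 6
(((B iff B) iff B) implies not B) implies ((not B implies A) implies (((B iff B) iff B) implies A)) = 6 implies 6 = 6
and checking the remaining 48 assignments likewise gives ≥ 6 in every case.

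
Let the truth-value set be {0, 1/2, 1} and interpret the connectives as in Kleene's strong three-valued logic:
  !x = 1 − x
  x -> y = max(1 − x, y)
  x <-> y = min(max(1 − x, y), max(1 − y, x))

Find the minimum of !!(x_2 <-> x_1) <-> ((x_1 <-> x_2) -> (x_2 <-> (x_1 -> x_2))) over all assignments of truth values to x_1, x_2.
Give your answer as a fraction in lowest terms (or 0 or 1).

Take x_1 = 0, x_2 = 0:
x_2 <-> x_1 = 0 <-> 0 = 1
!(x_2 <-> x_1) = !1 = 0
!!(x_2 <-> x_1) = !0 = 1
x_1 <-> x_2 = 0 <-> 0 = 1
x_1 -> x_2 = 0 -> 0 = 1
x_2 <-> (x_1 -> x_2) = 0 <-> 1 = 0
(x_1 <-> x_2) -> (x_2 <-> (x_1 -> x_2)) = 1 -> 0 = 0
!!(x_2 <-> x_1) <-> ((x_1 <-> x_2) -> (x_2 <-> (x_1 -> x_2))) = 1 <-> 0 = 0
No assignment yields a value below 0, so this is the minimum.

0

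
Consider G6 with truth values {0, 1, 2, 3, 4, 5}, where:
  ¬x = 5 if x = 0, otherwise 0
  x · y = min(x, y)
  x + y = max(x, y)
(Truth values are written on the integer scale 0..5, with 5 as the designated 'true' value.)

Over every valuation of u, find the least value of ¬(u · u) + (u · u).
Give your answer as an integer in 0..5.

1

Take u = 1:
u · u = 1 · 1 = 1
¬(u · u) = ¬1 = 0
u · u = 1 · 1 = 1
¬(u · u) + (u · u) = 0 + 1 = 1
No assignment yields a value below 1, so this is the minimum.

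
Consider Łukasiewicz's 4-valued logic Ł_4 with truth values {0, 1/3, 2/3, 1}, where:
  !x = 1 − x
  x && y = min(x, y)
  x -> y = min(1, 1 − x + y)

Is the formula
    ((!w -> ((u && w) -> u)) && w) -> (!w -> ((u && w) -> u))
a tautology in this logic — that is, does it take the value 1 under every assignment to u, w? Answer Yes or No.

u = 0, w = 0 ↦ 1
u = 0, w = 1/3 ↦ 1
u = 0, w = 2/3 ↦ 1
u = 0, w = 1 ↦ 1
u = 1/3, w = 0 ↦ 1
u = 1/3, w = 1/3 ↦ 1
u = 1/3, w = 2/3 ↦ 1
u = 1/3, w = 1 ↦ 1
u = 2/3, w = 0 ↦ 1
u = 2/3, w = 1/3 ↦ 1
u = 2/3, w = 2/3 ↦ 1
u = 2/3, w = 1 ↦ 1
u = 1, w = 0 ↦ 1
u = 1, w = 1/3 ↦ 1
u = 1, w = 2/3 ↦ 1
u = 1, w = 1 ↦ 1
Every assignment gives a value ≥ 1.

Yes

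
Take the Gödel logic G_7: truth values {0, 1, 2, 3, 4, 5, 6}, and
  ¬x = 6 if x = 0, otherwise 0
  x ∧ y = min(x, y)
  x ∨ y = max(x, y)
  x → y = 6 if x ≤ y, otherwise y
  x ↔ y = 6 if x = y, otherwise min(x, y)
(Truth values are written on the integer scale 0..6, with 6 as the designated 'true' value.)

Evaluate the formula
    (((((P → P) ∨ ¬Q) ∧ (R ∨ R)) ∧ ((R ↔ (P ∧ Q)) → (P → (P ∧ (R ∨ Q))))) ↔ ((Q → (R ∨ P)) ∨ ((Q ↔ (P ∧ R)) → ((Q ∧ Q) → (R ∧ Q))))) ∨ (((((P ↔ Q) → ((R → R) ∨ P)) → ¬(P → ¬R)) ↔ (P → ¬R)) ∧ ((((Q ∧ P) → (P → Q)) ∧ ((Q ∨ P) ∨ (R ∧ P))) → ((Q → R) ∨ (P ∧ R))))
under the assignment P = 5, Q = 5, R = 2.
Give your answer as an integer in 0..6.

2

P → P = 5 → 5 = 6
¬Q = ¬5 = 0
(P → P) ∨ ¬Q = 6 ∨ 0 = 6
R ∨ R = 2 ∨ 2 = 2
((P → P) ∨ ¬Q) ∧ (R ∨ R) = 6 ∧ 2 = 2
P ∧ Q = 5 ∧ 5 = 5
R ↔ (P ∧ Q) = 2 ↔ 5 = 2
R ∨ Q = 2 ∨ 5 = 5
P ∧ (R ∨ Q) = 5 ∧ 5 = 5
P → (P ∧ (R ∨ Q)) = 5 → 5 = 6
(R ↔ (P ∧ Q)) → (P → (P ∧ (R ∨ Q))) = 2 → 6 = 6
(((P → P) ∨ ¬Q) ∧ (R ∨ R)) ∧ ((R ↔ (P ∧ Q)) → (P → (P ∧ (R ∨ Q)))) = 2 ∧ 6 = 2
R ∨ P = 2 ∨ 5 = 5
Q → (R ∨ P) = 5 → 5 = 6
P ∧ R = 5 ∧ 2 = 2
Q ↔ (P ∧ R) = 5 ↔ 2 = 2
Q ∧ Q = 5 ∧ 5 = 5
R ∧ Q = 2 ∧ 5 = 2
(Q ∧ Q) → (R ∧ Q) = 5 → 2 = 2
(Q ↔ (P ∧ R)) → ((Q ∧ Q) → (R ∧ Q)) = 2 → 2 = 6
(Q → (R ∨ P)) ∨ ((Q ↔ (P ∧ R)) → ((Q ∧ Q) → (R ∧ Q))) = 6 ∨ 6 = 6
((((P → P) ∨ ¬Q) ∧ (R ∨ R)) ∧ ((R ↔ (P ∧ Q)) → (P → (P ∧ (R ∨ Q))))) ↔ ((Q → (R ∨ P)) ∨ ((Q ↔ (P ∧ R)) → ((Q ∧ Q) → (R ∧ Q)))) = 2 ↔ 6 = 2
P ↔ Q = 5 ↔ 5 = 6
R → R = 2 → 2 = 6
(R → R) ∨ P = 6 ∨ 5 = 6
(P ↔ Q) → ((R → R) ∨ P) = 6 → 6 = 6
¬R = ¬2 = 0
P → ¬R = 5 → 0 = 0
¬(P → ¬R) = ¬0 = 6
((P ↔ Q) → ((R → R) ∨ P)) → ¬(P → ¬R) = 6 → 6 = 6
¬R = ¬2 = 0
P → ¬R = 5 → 0 = 0
(((P ↔ Q) → ((R → R) ∨ P)) → ¬(P → ¬R)) ↔ (P → ¬R) = 6 ↔ 0 = 0
Q ∧ P = 5 ∧ 5 = 5
P → Q = 5 → 5 = 6
(Q ∧ P) → (P → Q) = 5 → 6 = 6
Q ∨ P = 5 ∨ 5 = 5
R ∧ P = 2 ∧ 5 = 2
(Q ∨ P) ∨ (R ∧ P) = 5 ∨ 2 = 5
((Q ∧ P) → (P → Q)) ∧ ((Q ∨ P) ∨ (R ∧ P)) = 6 ∧ 5 = 5
Q → R = 5 → 2 = 2
P ∧ R = 5 ∧ 2 = 2
(Q → R) ∨ (P ∧ R) = 2 ∨ 2 = 2
(((Q ∧ P) → (P → Q)) ∧ ((Q ∨ P) ∨ (R ∧ P))) → ((Q → R) ∨ (P ∧ R)) = 5 → 2 = 2
((((P ↔ Q) → ((R → R) ∨ P)) → ¬(P → ¬R)) ↔ (P → ¬R)) ∧ ((((Q ∧ P) → (P → Q)) ∧ ((Q ∨ P) ∨ (R ∧ P))) → ((Q → R) ∨ (P ∧ R))) = 0 ∧ 2 = 0
(((((P → P) ∨ ¬Q) ∧ (R ∨ R)) ∧ ((R ↔ (P ∧ Q)) → (P → (P ∧ (R ∨ Q))))) ↔ ((Q → (R ∨ P)) ∨ ((Q ↔ (P ∧ R)) → ((Q ∧ Q) → (R ∧ Q))))) ∨ (((((P ↔ Q) → ((R → R) ∨ P)) → ¬(P → ¬R)) ↔ (P → ¬R)) ∧ ((((Q ∧ P) → (P → Q)) ∧ ((Q ∨ P) ∨ (R ∧ P))) → ((Q → R) ∨ (P ∧ R)))) = 2 ∨ 0 = 2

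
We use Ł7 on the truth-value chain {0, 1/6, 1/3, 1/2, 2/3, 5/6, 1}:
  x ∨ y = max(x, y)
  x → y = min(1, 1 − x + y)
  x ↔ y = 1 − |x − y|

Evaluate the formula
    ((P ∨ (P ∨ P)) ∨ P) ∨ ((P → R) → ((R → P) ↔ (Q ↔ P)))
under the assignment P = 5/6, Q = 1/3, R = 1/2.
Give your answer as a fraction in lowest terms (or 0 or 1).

P ∨ P = 5/6 ∨ 5/6 = 5/6
P ∨ (P ∨ P) = 5/6 ∨ 5/6 = 5/6
(P ∨ (P ∨ P)) ∨ P = 5/6 ∨ 5/6 = 5/6
P → R = 5/6 → 1/2 = 2/3
R → P = 1/2 → 5/6 = 1
Q ↔ P = 1/3 ↔ 5/6 = 1/2
(R → P) ↔ (Q ↔ P) = 1 ↔ 1/2 = 1/2
(P → R) → ((R → P) ↔ (Q ↔ P)) = 2/3 → 1/2 = 5/6
((P ∨ (P ∨ P)) ∨ P) ∨ ((P → R) → ((R → P) ↔ (Q ↔ P))) = 5/6 ∨ 5/6 = 5/6

5/6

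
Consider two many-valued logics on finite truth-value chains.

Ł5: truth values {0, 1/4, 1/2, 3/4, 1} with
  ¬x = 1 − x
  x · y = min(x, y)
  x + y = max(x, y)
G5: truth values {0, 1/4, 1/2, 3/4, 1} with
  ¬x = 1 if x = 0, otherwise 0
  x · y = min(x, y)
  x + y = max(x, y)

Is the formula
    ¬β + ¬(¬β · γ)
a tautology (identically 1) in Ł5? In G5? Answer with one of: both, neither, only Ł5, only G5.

In Ł5: at β = 1/4, γ = 1/4 the value is 3/4 — not a tautology.
In G5: every assignment gives 1 — tautology.

only G5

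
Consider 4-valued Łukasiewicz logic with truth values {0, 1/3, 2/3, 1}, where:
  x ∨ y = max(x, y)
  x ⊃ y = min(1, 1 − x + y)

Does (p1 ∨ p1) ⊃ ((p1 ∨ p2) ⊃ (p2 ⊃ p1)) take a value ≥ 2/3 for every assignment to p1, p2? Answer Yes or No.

p1 = 0, p2 = 0 ↦ 1
p1 = 0, p2 = 1/3 ↦ 1
p1 = 0, p2 = 2/3 ↦ 1
p1 = 0, p2 = 1 ↦ 1
p1 = 1/3, p2 = 0 ↦ 1
p1 = 1/3, p2 = 1/3 ↦ 1
p1 = 1/3, p2 = 2/3 ↦ 1
p1 = 1/3, p2 = 1 ↦ 1
p1 = 2/3, p2 = 0 ↦ 1
p1 = 2/3, p2 = 1/3 ↦ 1
p1 = 2/3, p2 = 2/3 ↦ 1
p1 = 2/3, p2 = 1 ↦ 1
p1 = 1, p2 = 0 ↦ 1
p1 = 1, p2 = 1/3 ↦ 1
p1 = 1, p2 = 2/3 ↦ 1
p1 = 1, p2 = 1 ↦ 1
Every assignment gives a value ≥ 2/3.

Yes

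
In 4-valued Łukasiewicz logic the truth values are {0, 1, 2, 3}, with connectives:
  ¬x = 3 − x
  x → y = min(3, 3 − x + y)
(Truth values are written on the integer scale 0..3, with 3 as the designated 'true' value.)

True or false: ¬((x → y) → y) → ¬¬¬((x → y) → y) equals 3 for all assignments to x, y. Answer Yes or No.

Yes

x = 0, y = 0 ↦ 3
x = 0, y = 1 ↦ 3
x = 0, y = 2 ↦ 3
x = 0, y = 3 ↦ 3
x = 1, y = 0 ↦ 3
x = 1, y = 1 ↦ 3
x = 1, y = 2 ↦ 3
x = 1, y = 3 ↦ 3
x = 2, y = 0 ↦ 3
x = 2, y = 1 ↦ 3
x = 2, y = 2 ↦ 3
x = 2, y = 3 ↦ 3
x = 3, y = 0 ↦ 3
x = 3, y = 1 ↦ 3
x = 3, y = 2 ↦ 3
x = 3, y = 3 ↦ 3
Every assignment gives a value ≥ 3.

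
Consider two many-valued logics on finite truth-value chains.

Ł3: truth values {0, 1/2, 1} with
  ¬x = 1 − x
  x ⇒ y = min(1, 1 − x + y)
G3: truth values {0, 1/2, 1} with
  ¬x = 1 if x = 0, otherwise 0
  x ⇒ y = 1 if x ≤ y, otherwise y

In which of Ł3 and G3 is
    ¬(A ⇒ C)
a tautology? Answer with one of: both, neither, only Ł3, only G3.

In Ł3: at A = 0, C = 0 the value is 0 — not a tautology.
In G3: at A = 0, C = 0 the value is 0 — not a tautology.

neither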